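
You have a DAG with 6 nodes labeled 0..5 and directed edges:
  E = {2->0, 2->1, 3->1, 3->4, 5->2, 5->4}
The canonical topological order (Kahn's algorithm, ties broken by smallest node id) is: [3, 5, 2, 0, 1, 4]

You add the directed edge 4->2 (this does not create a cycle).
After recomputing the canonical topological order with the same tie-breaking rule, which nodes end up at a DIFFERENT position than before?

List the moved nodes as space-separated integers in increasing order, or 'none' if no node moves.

Old toposort: [3, 5, 2, 0, 1, 4]
Added edge 4->2
Recompute Kahn (smallest-id tiebreak):
  initial in-degrees: [1, 2, 2, 0, 2, 0]
  ready (indeg=0): [3, 5]
  pop 3: indeg[1]->1; indeg[4]->1 | ready=[5] | order so far=[3]
  pop 5: indeg[2]->1; indeg[4]->0 | ready=[4] | order so far=[3, 5]
  pop 4: indeg[2]->0 | ready=[2] | order so far=[3, 5, 4]
  pop 2: indeg[0]->0; indeg[1]->0 | ready=[0, 1] | order so far=[3, 5, 4, 2]
  pop 0: no out-edges | ready=[1] | order so far=[3, 5, 4, 2, 0]
  pop 1: no out-edges | ready=[] | order so far=[3, 5, 4, 2, 0, 1]
New canonical toposort: [3, 5, 4, 2, 0, 1]
Compare positions:
  Node 0: index 3 -> 4 (moved)
  Node 1: index 4 -> 5 (moved)
  Node 2: index 2 -> 3 (moved)
  Node 3: index 0 -> 0 (same)
  Node 4: index 5 -> 2 (moved)
  Node 5: index 1 -> 1 (same)
Nodes that changed position: 0 1 2 4

Answer: 0 1 2 4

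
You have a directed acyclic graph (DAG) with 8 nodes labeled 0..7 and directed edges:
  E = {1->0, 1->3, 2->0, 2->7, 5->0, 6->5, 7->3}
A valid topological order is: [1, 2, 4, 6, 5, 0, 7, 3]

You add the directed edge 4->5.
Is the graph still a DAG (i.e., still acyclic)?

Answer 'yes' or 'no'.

Given toposort: [1, 2, 4, 6, 5, 0, 7, 3]
Position of 4: index 2; position of 5: index 4
New edge 4->5: forward
Forward edge: respects the existing order. Still a DAG, same toposort still valid.
Still a DAG? yes

Answer: yes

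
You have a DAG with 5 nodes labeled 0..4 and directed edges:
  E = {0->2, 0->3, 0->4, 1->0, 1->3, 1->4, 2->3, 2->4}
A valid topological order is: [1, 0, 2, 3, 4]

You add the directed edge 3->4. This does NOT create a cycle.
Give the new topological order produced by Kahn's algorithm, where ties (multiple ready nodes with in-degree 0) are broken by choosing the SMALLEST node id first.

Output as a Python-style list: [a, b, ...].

Old toposort: [1, 0, 2, 3, 4]
Added edge: 3->4
Position of 3 (3) < position of 4 (4). Old order still valid.
Run Kahn's algorithm (break ties by smallest node id):
  initial in-degrees: [1, 0, 1, 3, 4]
  ready (indeg=0): [1]
  pop 1: indeg[0]->0; indeg[3]->2; indeg[4]->3 | ready=[0] | order so far=[1]
  pop 0: indeg[2]->0; indeg[3]->1; indeg[4]->2 | ready=[2] | order so far=[1, 0]
  pop 2: indeg[3]->0; indeg[4]->1 | ready=[3] | order so far=[1, 0, 2]
  pop 3: indeg[4]->0 | ready=[4] | order so far=[1, 0, 2, 3]
  pop 4: no out-edges | ready=[] | order so far=[1, 0, 2, 3, 4]
  Result: [1, 0, 2, 3, 4]

Answer: [1, 0, 2, 3, 4]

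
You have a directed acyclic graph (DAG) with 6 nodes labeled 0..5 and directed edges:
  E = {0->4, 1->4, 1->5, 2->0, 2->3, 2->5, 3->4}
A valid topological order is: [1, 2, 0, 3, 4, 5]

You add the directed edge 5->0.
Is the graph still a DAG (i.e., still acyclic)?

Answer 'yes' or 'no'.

Given toposort: [1, 2, 0, 3, 4, 5]
Position of 5: index 5; position of 0: index 2
New edge 5->0: backward (u after v in old order)
Backward edge: old toposort is now invalid. Check if this creates a cycle.
Does 0 already reach 5? Reachable from 0: [0, 4]. NO -> still a DAG (reorder needed).
Still a DAG? yes

Answer: yes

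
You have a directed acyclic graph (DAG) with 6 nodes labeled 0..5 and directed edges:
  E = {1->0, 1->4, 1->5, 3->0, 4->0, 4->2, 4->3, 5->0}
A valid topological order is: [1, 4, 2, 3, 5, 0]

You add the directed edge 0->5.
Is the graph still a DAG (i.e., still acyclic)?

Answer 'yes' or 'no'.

Answer: no

Derivation:
Given toposort: [1, 4, 2, 3, 5, 0]
Position of 0: index 5; position of 5: index 4
New edge 0->5: backward (u after v in old order)
Backward edge: old toposort is now invalid. Check if this creates a cycle.
Does 5 already reach 0? Reachable from 5: [0, 5]. YES -> cycle!
Still a DAG? no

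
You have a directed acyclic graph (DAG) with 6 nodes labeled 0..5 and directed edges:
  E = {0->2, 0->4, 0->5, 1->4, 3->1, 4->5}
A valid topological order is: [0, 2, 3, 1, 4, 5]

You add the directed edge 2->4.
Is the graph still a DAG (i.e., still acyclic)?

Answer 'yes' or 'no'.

Given toposort: [0, 2, 3, 1, 4, 5]
Position of 2: index 1; position of 4: index 4
New edge 2->4: forward
Forward edge: respects the existing order. Still a DAG, same toposort still valid.
Still a DAG? yes

Answer: yes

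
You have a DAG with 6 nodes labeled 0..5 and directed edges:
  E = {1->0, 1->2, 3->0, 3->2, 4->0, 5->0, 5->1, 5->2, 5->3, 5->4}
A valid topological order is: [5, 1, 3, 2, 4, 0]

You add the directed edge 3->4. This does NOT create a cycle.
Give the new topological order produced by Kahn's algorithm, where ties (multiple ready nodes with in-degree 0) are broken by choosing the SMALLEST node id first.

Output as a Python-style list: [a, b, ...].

Old toposort: [5, 1, 3, 2, 4, 0]
Added edge: 3->4
Position of 3 (2) < position of 4 (4). Old order still valid.
Run Kahn's algorithm (break ties by smallest node id):
  initial in-degrees: [4, 1, 3, 1, 2, 0]
  ready (indeg=0): [5]
  pop 5: indeg[0]->3; indeg[1]->0; indeg[2]->2; indeg[3]->0; indeg[4]->1 | ready=[1, 3] | order so far=[5]
  pop 1: indeg[0]->2; indeg[2]->1 | ready=[3] | order so far=[5, 1]
  pop 3: indeg[0]->1; indeg[2]->0; indeg[4]->0 | ready=[2, 4] | order so far=[5, 1, 3]
  pop 2: no out-edges | ready=[4] | order so far=[5, 1, 3, 2]
  pop 4: indeg[0]->0 | ready=[0] | order so far=[5, 1, 3, 2, 4]
  pop 0: no out-edges | ready=[] | order so far=[5, 1, 3, 2, 4, 0]
  Result: [5, 1, 3, 2, 4, 0]

Answer: [5, 1, 3, 2, 4, 0]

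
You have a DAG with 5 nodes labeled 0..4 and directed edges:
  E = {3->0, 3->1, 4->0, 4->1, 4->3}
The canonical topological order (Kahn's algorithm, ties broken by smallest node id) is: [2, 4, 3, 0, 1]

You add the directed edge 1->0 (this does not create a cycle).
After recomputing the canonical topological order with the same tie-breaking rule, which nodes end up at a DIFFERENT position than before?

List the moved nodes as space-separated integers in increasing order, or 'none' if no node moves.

Old toposort: [2, 4, 3, 0, 1]
Added edge 1->0
Recompute Kahn (smallest-id tiebreak):
  initial in-degrees: [3, 2, 0, 1, 0]
  ready (indeg=0): [2, 4]
  pop 2: no out-edges | ready=[4] | order so far=[2]
  pop 4: indeg[0]->2; indeg[1]->1; indeg[3]->0 | ready=[3] | order so far=[2, 4]
  pop 3: indeg[0]->1; indeg[1]->0 | ready=[1] | order so far=[2, 4, 3]
  pop 1: indeg[0]->0 | ready=[0] | order so far=[2, 4, 3, 1]
  pop 0: no out-edges | ready=[] | order so far=[2, 4, 3, 1, 0]
New canonical toposort: [2, 4, 3, 1, 0]
Compare positions:
  Node 0: index 3 -> 4 (moved)
  Node 1: index 4 -> 3 (moved)
  Node 2: index 0 -> 0 (same)
  Node 3: index 2 -> 2 (same)
  Node 4: index 1 -> 1 (same)
Nodes that changed position: 0 1

Answer: 0 1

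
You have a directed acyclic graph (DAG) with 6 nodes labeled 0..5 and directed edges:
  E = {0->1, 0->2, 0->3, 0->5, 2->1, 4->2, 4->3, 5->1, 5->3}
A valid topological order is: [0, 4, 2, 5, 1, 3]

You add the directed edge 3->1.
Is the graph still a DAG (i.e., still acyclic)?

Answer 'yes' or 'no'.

Answer: yes

Derivation:
Given toposort: [0, 4, 2, 5, 1, 3]
Position of 3: index 5; position of 1: index 4
New edge 3->1: backward (u after v in old order)
Backward edge: old toposort is now invalid. Check if this creates a cycle.
Does 1 already reach 3? Reachable from 1: [1]. NO -> still a DAG (reorder needed).
Still a DAG? yes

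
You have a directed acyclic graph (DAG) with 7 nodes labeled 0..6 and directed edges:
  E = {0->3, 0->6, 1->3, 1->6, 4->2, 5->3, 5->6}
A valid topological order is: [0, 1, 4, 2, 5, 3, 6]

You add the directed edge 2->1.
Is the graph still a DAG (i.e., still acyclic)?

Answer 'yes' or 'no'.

Given toposort: [0, 1, 4, 2, 5, 3, 6]
Position of 2: index 3; position of 1: index 1
New edge 2->1: backward (u after v in old order)
Backward edge: old toposort is now invalid. Check if this creates a cycle.
Does 1 already reach 2? Reachable from 1: [1, 3, 6]. NO -> still a DAG (reorder needed).
Still a DAG? yes

Answer: yes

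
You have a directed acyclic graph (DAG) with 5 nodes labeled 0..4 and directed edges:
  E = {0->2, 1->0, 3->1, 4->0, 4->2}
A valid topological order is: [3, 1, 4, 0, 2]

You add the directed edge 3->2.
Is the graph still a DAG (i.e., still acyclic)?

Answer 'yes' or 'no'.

Given toposort: [3, 1, 4, 0, 2]
Position of 3: index 0; position of 2: index 4
New edge 3->2: forward
Forward edge: respects the existing order. Still a DAG, same toposort still valid.
Still a DAG? yes

Answer: yes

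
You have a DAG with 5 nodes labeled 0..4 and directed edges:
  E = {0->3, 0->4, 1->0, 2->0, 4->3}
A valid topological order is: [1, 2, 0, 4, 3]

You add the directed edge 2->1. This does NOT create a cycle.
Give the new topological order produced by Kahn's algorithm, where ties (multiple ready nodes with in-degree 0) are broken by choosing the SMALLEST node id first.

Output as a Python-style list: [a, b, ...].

Answer: [2, 1, 0, 4, 3]

Derivation:
Old toposort: [1, 2, 0, 4, 3]
Added edge: 2->1
Position of 2 (1) > position of 1 (0). Must reorder: 2 must now come before 1.
Run Kahn's algorithm (break ties by smallest node id):
  initial in-degrees: [2, 1, 0, 2, 1]
  ready (indeg=0): [2]
  pop 2: indeg[0]->1; indeg[1]->0 | ready=[1] | order so far=[2]
  pop 1: indeg[0]->0 | ready=[0] | order so far=[2, 1]
  pop 0: indeg[3]->1; indeg[4]->0 | ready=[4] | order so far=[2, 1, 0]
  pop 4: indeg[3]->0 | ready=[3] | order so far=[2, 1, 0, 4]
  pop 3: no out-edges | ready=[] | order so far=[2, 1, 0, 4, 3]
  Result: [2, 1, 0, 4, 3]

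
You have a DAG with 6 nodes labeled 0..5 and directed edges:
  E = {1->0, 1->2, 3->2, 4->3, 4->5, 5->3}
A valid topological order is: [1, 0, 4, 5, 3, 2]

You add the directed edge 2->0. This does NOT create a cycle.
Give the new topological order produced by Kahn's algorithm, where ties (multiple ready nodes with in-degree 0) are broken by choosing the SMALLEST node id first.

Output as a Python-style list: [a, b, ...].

Answer: [1, 4, 5, 3, 2, 0]

Derivation:
Old toposort: [1, 0, 4, 5, 3, 2]
Added edge: 2->0
Position of 2 (5) > position of 0 (1). Must reorder: 2 must now come before 0.
Run Kahn's algorithm (break ties by smallest node id):
  initial in-degrees: [2, 0, 2, 2, 0, 1]
  ready (indeg=0): [1, 4]
  pop 1: indeg[0]->1; indeg[2]->1 | ready=[4] | order so far=[1]
  pop 4: indeg[3]->1; indeg[5]->0 | ready=[5] | order so far=[1, 4]
  pop 5: indeg[3]->0 | ready=[3] | order so far=[1, 4, 5]
  pop 3: indeg[2]->0 | ready=[2] | order so far=[1, 4, 5, 3]
  pop 2: indeg[0]->0 | ready=[0] | order so far=[1, 4, 5, 3, 2]
  pop 0: no out-edges | ready=[] | order so far=[1, 4, 5, 3, 2, 0]
  Result: [1, 4, 5, 3, 2, 0]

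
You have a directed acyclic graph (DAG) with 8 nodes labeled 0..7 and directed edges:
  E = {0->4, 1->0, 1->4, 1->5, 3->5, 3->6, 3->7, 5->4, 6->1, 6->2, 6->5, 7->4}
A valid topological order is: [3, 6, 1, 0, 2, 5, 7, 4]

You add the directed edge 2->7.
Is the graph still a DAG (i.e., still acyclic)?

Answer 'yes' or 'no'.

Given toposort: [3, 6, 1, 0, 2, 5, 7, 4]
Position of 2: index 4; position of 7: index 6
New edge 2->7: forward
Forward edge: respects the existing order. Still a DAG, same toposort still valid.
Still a DAG? yes

Answer: yes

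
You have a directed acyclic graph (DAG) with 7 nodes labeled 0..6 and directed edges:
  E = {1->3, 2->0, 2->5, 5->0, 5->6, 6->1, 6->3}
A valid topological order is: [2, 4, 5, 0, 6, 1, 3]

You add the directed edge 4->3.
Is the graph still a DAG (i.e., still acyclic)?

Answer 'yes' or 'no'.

Answer: yes

Derivation:
Given toposort: [2, 4, 5, 0, 6, 1, 3]
Position of 4: index 1; position of 3: index 6
New edge 4->3: forward
Forward edge: respects the existing order. Still a DAG, same toposort still valid.
Still a DAG? yes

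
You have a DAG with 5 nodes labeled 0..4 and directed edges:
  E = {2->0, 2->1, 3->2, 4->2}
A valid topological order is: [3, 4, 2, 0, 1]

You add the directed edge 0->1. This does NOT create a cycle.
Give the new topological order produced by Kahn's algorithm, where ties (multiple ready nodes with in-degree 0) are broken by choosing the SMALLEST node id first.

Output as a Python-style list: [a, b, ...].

Old toposort: [3, 4, 2, 0, 1]
Added edge: 0->1
Position of 0 (3) < position of 1 (4). Old order still valid.
Run Kahn's algorithm (break ties by smallest node id):
  initial in-degrees: [1, 2, 2, 0, 0]
  ready (indeg=0): [3, 4]
  pop 3: indeg[2]->1 | ready=[4] | order so far=[3]
  pop 4: indeg[2]->0 | ready=[2] | order so far=[3, 4]
  pop 2: indeg[0]->0; indeg[1]->1 | ready=[0] | order so far=[3, 4, 2]
  pop 0: indeg[1]->0 | ready=[1] | order so far=[3, 4, 2, 0]
  pop 1: no out-edges | ready=[] | order so far=[3, 4, 2, 0, 1]
  Result: [3, 4, 2, 0, 1]

Answer: [3, 4, 2, 0, 1]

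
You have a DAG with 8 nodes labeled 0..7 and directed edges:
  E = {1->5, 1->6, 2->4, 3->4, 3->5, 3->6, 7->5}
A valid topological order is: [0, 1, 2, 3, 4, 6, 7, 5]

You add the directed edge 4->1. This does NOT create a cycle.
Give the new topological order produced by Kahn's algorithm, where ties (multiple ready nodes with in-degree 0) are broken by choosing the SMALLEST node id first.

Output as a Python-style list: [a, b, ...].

Answer: [0, 2, 3, 4, 1, 6, 7, 5]

Derivation:
Old toposort: [0, 1, 2, 3, 4, 6, 7, 5]
Added edge: 4->1
Position of 4 (4) > position of 1 (1). Must reorder: 4 must now come before 1.
Run Kahn's algorithm (break ties by smallest node id):
  initial in-degrees: [0, 1, 0, 0, 2, 3, 2, 0]
  ready (indeg=0): [0, 2, 3, 7]
  pop 0: no out-edges | ready=[2, 3, 7] | order so far=[0]
  pop 2: indeg[4]->1 | ready=[3, 7] | order so far=[0, 2]
  pop 3: indeg[4]->0; indeg[5]->2; indeg[6]->1 | ready=[4, 7] | order so far=[0, 2, 3]
  pop 4: indeg[1]->0 | ready=[1, 7] | order so far=[0, 2, 3, 4]
  pop 1: indeg[5]->1; indeg[6]->0 | ready=[6, 7] | order so far=[0, 2, 3, 4, 1]
  pop 6: no out-edges | ready=[7] | order so far=[0, 2, 3, 4, 1, 6]
  pop 7: indeg[5]->0 | ready=[5] | order so far=[0, 2, 3, 4, 1, 6, 7]
  pop 5: no out-edges | ready=[] | order so far=[0, 2, 3, 4, 1, 6, 7, 5]
  Result: [0, 2, 3, 4, 1, 6, 7, 5]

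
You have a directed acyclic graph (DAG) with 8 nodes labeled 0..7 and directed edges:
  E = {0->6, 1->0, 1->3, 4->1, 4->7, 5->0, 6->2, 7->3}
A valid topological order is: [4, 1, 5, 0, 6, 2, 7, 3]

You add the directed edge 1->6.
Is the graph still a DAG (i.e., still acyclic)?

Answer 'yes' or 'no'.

Answer: yes

Derivation:
Given toposort: [4, 1, 5, 0, 6, 2, 7, 3]
Position of 1: index 1; position of 6: index 4
New edge 1->6: forward
Forward edge: respects the existing order. Still a DAG, same toposort still valid.
Still a DAG? yes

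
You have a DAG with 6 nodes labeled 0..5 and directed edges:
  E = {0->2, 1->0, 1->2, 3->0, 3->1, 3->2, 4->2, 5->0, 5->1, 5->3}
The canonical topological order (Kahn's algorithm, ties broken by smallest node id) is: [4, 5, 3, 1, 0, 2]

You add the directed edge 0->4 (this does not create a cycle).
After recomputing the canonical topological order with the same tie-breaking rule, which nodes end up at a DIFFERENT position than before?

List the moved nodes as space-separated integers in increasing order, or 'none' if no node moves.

Old toposort: [4, 5, 3, 1, 0, 2]
Added edge 0->4
Recompute Kahn (smallest-id tiebreak):
  initial in-degrees: [3, 2, 4, 1, 1, 0]
  ready (indeg=0): [5]
  pop 5: indeg[0]->2; indeg[1]->1; indeg[3]->0 | ready=[3] | order so far=[5]
  pop 3: indeg[0]->1; indeg[1]->0; indeg[2]->3 | ready=[1] | order so far=[5, 3]
  pop 1: indeg[0]->0; indeg[2]->2 | ready=[0] | order so far=[5, 3, 1]
  pop 0: indeg[2]->1; indeg[4]->0 | ready=[4] | order so far=[5, 3, 1, 0]
  pop 4: indeg[2]->0 | ready=[2] | order so far=[5, 3, 1, 0, 4]
  pop 2: no out-edges | ready=[] | order so far=[5, 3, 1, 0, 4, 2]
New canonical toposort: [5, 3, 1, 0, 4, 2]
Compare positions:
  Node 0: index 4 -> 3 (moved)
  Node 1: index 3 -> 2 (moved)
  Node 2: index 5 -> 5 (same)
  Node 3: index 2 -> 1 (moved)
  Node 4: index 0 -> 4 (moved)
  Node 5: index 1 -> 0 (moved)
Nodes that changed position: 0 1 3 4 5

Answer: 0 1 3 4 5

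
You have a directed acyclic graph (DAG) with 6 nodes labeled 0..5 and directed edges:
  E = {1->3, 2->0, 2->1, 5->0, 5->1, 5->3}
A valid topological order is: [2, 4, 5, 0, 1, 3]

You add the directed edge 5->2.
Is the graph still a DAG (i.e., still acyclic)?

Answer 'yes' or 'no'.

Given toposort: [2, 4, 5, 0, 1, 3]
Position of 5: index 2; position of 2: index 0
New edge 5->2: backward (u after v in old order)
Backward edge: old toposort is now invalid. Check if this creates a cycle.
Does 2 already reach 5? Reachable from 2: [0, 1, 2, 3]. NO -> still a DAG (reorder needed).
Still a DAG? yes

Answer: yes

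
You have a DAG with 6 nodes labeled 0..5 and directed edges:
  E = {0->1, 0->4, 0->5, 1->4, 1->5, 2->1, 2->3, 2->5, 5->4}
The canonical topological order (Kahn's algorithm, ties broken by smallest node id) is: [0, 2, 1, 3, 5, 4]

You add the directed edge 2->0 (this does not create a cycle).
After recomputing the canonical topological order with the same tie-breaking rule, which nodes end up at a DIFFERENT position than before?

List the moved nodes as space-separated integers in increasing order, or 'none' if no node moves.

Old toposort: [0, 2, 1, 3, 5, 4]
Added edge 2->0
Recompute Kahn (smallest-id tiebreak):
  initial in-degrees: [1, 2, 0, 1, 3, 3]
  ready (indeg=0): [2]
  pop 2: indeg[0]->0; indeg[1]->1; indeg[3]->0; indeg[5]->2 | ready=[0, 3] | order so far=[2]
  pop 0: indeg[1]->0; indeg[4]->2; indeg[5]->1 | ready=[1, 3] | order so far=[2, 0]
  pop 1: indeg[4]->1; indeg[5]->0 | ready=[3, 5] | order so far=[2, 0, 1]
  pop 3: no out-edges | ready=[5] | order so far=[2, 0, 1, 3]
  pop 5: indeg[4]->0 | ready=[4] | order so far=[2, 0, 1, 3, 5]
  pop 4: no out-edges | ready=[] | order so far=[2, 0, 1, 3, 5, 4]
New canonical toposort: [2, 0, 1, 3, 5, 4]
Compare positions:
  Node 0: index 0 -> 1 (moved)
  Node 1: index 2 -> 2 (same)
  Node 2: index 1 -> 0 (moved)
  Node 3: index 3 -> 3 (same)
  Node 4: index 5 -> 5 (same)
  Node 5: index 4 -> 4 (same)
Nodes that changed position: 0 2

Answer: 0 2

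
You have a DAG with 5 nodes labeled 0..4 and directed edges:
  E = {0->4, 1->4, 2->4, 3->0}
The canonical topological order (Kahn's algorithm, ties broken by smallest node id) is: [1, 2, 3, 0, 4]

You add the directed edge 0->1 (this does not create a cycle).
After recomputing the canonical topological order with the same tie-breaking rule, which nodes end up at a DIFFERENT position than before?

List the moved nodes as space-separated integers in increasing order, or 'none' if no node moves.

Answer: 0 1 2 3

Derivation:
Old toposort: [1, 2, 3, 0, 4]
Added edge 0->1
Recompute Kahn (smallest-id tiebreak):
  initial in-degrees: [1, 1, 0, 0, 3]
  ready (indeg=0): [2, 3]
  pop 2: indeg[4]->2 | ready=[3] | order so far=[2]
  pop 3: indeg[0]->0 | ready=[0] | order so far=[2, 3]
  pop 0: indeg[1]->0; indeg[4]->1 | ready=[1] | order so far=[2, 3, 0]
  pop 1: indeg[4]->0 | ready=[4] | order so far=[2, 3, 0, 1]
  pop 4: no out-edges | ready=[] | order so far=[2, 3, 0, 1, 4]
New canonical toposort: [2, 3, 0, 1, 4]
Compare positions:
  Node 0: index 3 -> 2 (moved)
  Node 1: index 0 -> 3 (moved)
  Node 2: index 1 -> 0 (moved)
  Node 3: index 2 -> 1 (moved)
  Node 4: index 4 -> 4 (same)
Nodes that changed position: 0 1 2 3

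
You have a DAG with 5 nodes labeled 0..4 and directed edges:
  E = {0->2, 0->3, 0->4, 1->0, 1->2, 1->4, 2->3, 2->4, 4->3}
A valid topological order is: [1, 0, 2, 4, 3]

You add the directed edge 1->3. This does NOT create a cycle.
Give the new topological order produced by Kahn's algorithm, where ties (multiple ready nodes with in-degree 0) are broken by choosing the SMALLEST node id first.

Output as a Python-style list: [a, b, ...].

Old toposort: [1, 0, 2, 4, 3]
Added edge: 1->3
Position of 1 (0) < position of 3 (4). Old order still valid.
Run Kahn's algorithm (break ties by smallest node id):
  initial in-degrees: [1, 0, 2, 4, 3]
  ready (indeg=0): [1]
  pop 1: indeg[0]->0; indeg[2]->1; indeg[3]->3; indeg[4]->2 | ready=[0] | order so far=[1]
  pop 0: indeg[2]->0; indeg[3]->2; indeg[4]->1 | ready=[2] | order so far=[1, 0]
  pop 2: indeg[3]->1; indeg[4]->0 | ready=[4] | order so far=[1, 0, 2]
  pop 4: indeg[3]->0 | ready=[3] | order so far=[1, 0, 2, 4]
  pop 3: no out-edges | ready=[] | order so far=[1, 0, 2, 4, 3]
  Result: [1, 0, 2, 4, 3]

Answer: [1, 0, 2, 4, 3]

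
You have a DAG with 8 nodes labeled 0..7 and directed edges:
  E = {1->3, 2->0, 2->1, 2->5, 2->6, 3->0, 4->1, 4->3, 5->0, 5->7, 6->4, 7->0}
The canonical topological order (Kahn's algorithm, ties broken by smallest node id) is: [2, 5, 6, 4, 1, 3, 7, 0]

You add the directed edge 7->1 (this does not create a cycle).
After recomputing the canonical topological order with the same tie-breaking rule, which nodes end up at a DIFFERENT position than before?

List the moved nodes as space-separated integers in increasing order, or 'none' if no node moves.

Answer: 1 3 7

Derivation:
Old toposort: [2, 5, 6, 4, 1, 3, 7, 0]
Added edge 7->1
Recompute Kahn (smallest-id tiebreak):
  initial in-degrees: [4, 3, 0, 2, 1, 1, 1, 1]
  ready (indeg=0): [2]
  pop 2: indeg[0]->3; indeg[1]->2; indeg[5]->0; indeg[6]->0 | ready=[5, 6] | order so far=[2]
  pop 5: indeg[0]->2; indeg[7]->0 | ready=[6, 7] | order so far=[2, 5]
  pop 6: indeg[4]->0 | ready=[4, 7] | order so far=[2, 5, 6]
  pop 4: indeg[1]->1; indeg[3]->1 | ready=[7] | order so far=[2, 5, 6, 4]
  pop 7: indeg[0]->1; indeg[1]->0 | ready=[1] | order so far=[2, 5, 6, 4, 7]
  pop 1: indeg[3]->0 | ready=[3] | order so far=[2, 5, 6, 4, 7, 1]
  pop 3: indeg[0]->0 | ready=[0] | order so far=[2, 5, 6, 4, 7, 1, 3]
  pop 0: no out-edges | ready=[] | order so far=[2, 5, 6, 4, 7, 1, 3, 0]
New canonical toposort: [2, 5, 6, 4, 7, 1, 3, 0]
Compare positions:
  Node 0: index 7 -> 7 (same)
  Node 1: index 4 -> 5 (moved)
  Node 2: index 0 -> 0 (same)
  Node 3: index 5 -> 6 (moved)
  Node 4: index 3 -> 3 (same)
  Node 5: index 1 -> 1 (same)
  Node 6: index 2 -> 2 (same)
  Node 7: index 6 -> 4 (moved)
Nodes that changed position: 1 3 7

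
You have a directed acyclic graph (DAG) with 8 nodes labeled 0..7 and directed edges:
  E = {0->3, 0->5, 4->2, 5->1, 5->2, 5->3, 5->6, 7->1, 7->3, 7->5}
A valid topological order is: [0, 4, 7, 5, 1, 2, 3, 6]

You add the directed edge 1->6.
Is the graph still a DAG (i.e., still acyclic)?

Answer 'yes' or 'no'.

Answer: yes

Derivation:
Given toposort: [0, 4, 7, 5, 1, 2, 3, 6]
Position of 1: index 4; position of 6: index 7
New edge 1->6: forward
Forward edge: respects the existing order. Still a DAG, same toposort still valid.
Still a DAG? yes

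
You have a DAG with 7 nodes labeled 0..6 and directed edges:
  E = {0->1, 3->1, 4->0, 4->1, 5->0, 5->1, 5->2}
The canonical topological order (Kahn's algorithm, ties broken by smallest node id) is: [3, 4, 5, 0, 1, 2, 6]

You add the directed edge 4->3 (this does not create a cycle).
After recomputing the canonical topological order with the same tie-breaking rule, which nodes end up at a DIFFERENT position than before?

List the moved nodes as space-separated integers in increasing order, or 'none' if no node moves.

Old toposort: [3, 4, 5, 0, 1, 2, 6]
Added edge 4->3
Recompute Kahn (smallest-id tiebreak):
  initial in-degrees: [2, 4, 1, 1, 0, 0, 0]
  ready (indeg=0): [4, 5, 6]
  pop 4: indeg[0]->1; indeg[1]->3; indeg[3]->0 | ready=[3, 5, 6] | order so far=[4]
  pop 3: indeg[1]->2 | ready=[5, 6] | order so far=[4, 3]
  pop 5: indeg[0]->0; indeg[1]->1; indeg[2]->0 | ready=[0, 2, 6] | order so far=[4, 3, 5]
  pop 0: indeg[1]->0 | ready=[1, 2, 6] | order so far=[4, 3, 5, 0]
  pop 1: no out-edges | ready=[2, 6] | order so far=[4, 3, 5, 0, 1]
  pop 2: no out-edges | ready=[6] | order so far=[4, 3, 5, 0, 1, 2]
  pop 6: no out-edges | ready=[] | order so far=[4, 3, 5, 0, 1, 2, 6]
New canonical toposort: [4, 3, 5, 0, 1, 2, 6]
Compare positions:
  Node 0: index 3 -> 3 (same)
  Node 1: index 4 -> 4 (same)
  Node 2: index 5 -> 5 (same)
  Node 3: index 0 -> 1 (moved)
  Node 4: index 1 -> 0 (moved)
  Node 5: index 2 -> 2 (same)
  Node 6: index 6 -> 6 (same)
Nodes that changed position: 3 4

Answer: 3 4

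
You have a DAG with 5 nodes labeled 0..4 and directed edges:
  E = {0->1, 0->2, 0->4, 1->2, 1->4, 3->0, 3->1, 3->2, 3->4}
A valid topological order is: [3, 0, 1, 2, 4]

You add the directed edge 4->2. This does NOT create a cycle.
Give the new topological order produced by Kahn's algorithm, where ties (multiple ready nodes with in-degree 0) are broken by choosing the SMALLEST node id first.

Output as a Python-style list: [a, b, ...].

Answer: [3, 0, 1, 4, 2]

Derivation:
Old toposort: [3, 0, 1, 2, 4]
Added edge: 4->2
Position of 4 (4) > position of 2 (3). Must reorder: 4 must now come before 2.
Run Kahn's algorithm (break ties by smallest node id):
  initial in-degrees: [1, 2, 4, 0, 3]
  ready (indeg=0): [3]
  pop 3: indeg[0]->0; indeg[1]->1; indeg[2]->3; indeg[4]->2 | ready=[0] | order so far=[3]
  pop 0: indeg[1]->0; indeg[2]->2; indeg[4]->1 | ready=[1] | order so far=[3, 0]
  pop 1: indeg[2]->1; indeg[4]->0 | ready=[4] | order so far=[3, 0, 1]
  pop 4: indeg[2]->0 | ready=[2] | order so far=[3, 0, 1, 4]
  pop 2: no out-edges | ready=[] | order so far=[3, 0, 1, 4, 2]
  Result: [3, 0, 1, 4, 2]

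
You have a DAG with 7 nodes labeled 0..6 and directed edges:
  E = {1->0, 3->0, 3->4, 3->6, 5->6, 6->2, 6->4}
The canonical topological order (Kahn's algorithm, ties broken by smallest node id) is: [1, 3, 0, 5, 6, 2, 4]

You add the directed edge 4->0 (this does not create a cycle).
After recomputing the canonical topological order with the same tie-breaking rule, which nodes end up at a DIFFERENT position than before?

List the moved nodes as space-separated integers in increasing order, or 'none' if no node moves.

Old toposort: [1, 3, 0, 5, 6, 2, 4]
Added edge 4->0
Recompute Kahn (smallest-id tiebreak):
  initial in-degrees: [3, 0, 1, 0, 2, 0, 2]
  ready (indeg=0): [1, 3, 5]
  pop 1: indeg[0]->2 | ready=[3, 5] | order so far=[1]
  pop 3: indeg[0]->1; indeg[4]->1; indeg[6]->1 | ready=[5] | order so far=[1, 3]
  pop 5: indeg[6]->0 | ready=[6] | order so far=[1, 3, 5]
  pop 6: indeg[2]->0; indeg[4]->0 | ready=[2, 4] | order so far=[1, 3, 5, 6]
  pop 2: no out-edges | ready=[4] | order so far=[1, 3, 5, 6, 2]
  pop 4: indeg[0]->0 | ready=[0] | order so far=[1, 3, 5, 6, 2, 4]
  pop 0: no out-edges | ready=[] | order so far=[1, 3, 5, 6, 2, 4, 0]
New canonical toposort: [1, 3, 5, 6, 2, 4, 0]
Compare positions:
  Node 0: index 2 -> 6 (moved)
  Node 1: index 0 -> 0 (same)
  Node 2: index 5 -> 4 (moved)
  Node 3: index 1 -> 1 (same)
  Node 4: index 6 -> 5 (moved)
  Node 5: index 3 -> 2 (moved)
  Node 6: index 4 -> 3 (moved)
Nodes that changed position: 0 2 4 5 6

Answer: 0 2 4 5 6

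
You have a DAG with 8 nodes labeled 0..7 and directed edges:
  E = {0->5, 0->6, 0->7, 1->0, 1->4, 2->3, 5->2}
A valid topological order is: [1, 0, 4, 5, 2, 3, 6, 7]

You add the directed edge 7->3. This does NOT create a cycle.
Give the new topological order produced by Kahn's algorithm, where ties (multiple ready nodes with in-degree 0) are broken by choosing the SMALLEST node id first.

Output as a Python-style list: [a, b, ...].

Answer: [1, 0, 4, 5, 2, 6, 7, 3]

Derivation:
Old toposort: [1, 0, 4, 5, 2, 3, 6, 7]
Added edge: 7->3
Position of 7 (7) > position of 3 (5). Must reorder: 7 must now come before 3.
Run Kahn's algorithm (break ties by smallest node id):
  initial in-degrees: [1, 0, 1, 2, 1, 1, 1, 1]
  ready (indeg=0): [1]
  pop 1: indeg[0]->0; indeg[4]->0 | ready=[0, 4] | order so far=[1]
  pop 0: indeg[5]->0; indeg[6]->0; indeg[7]->0 | ready=[4, 5, 6, 7] | order so far=[1, 0]
  pop 4: no out-edges | ready=[5, 6, 7] | order so far=[1, 0, 4]
  pop 5: indeg[2]->0 | ready=[2, 6, 7] | order so far=[1, 0, 4, 5]
  pop 2: indeg[3]->1 | ready=[6, 7] | order so far=[1, 0, 4, 5, 2]
  pop 6: no out-edges | ready=[7] | order so far=[1, 0, 4, 5, 2, 6]
  pop 7: indeg[3]->0 | ready=[3] | order so far=[1, 0, 4, 5, 2, 6, 7]
  pop 3: no out-edges | ready=[] | order so far=[1, 0, 4, 5, 2, 6, 7, 3]
  Result: [1, 0, 4, 5, 2, 6, 7, 3]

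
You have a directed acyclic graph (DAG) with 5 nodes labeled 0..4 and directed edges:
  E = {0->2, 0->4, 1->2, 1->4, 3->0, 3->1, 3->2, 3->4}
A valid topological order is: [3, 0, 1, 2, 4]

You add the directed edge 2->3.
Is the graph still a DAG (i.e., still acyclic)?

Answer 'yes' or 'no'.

Answer: no

Derivation:
Given toposort: [3, 0, 1, 2, 4]
Position of 2: index 3; position of 3: index 0
New edge 2->3: backward (u after v in old order)
Backward edge: old toposort is now invalid. Check if this creates a cycle.
Does 3 already reach 2? Reachable from 3: [0, 1, 2, 3, 4]. YES -> cycle!
Still a DAG? no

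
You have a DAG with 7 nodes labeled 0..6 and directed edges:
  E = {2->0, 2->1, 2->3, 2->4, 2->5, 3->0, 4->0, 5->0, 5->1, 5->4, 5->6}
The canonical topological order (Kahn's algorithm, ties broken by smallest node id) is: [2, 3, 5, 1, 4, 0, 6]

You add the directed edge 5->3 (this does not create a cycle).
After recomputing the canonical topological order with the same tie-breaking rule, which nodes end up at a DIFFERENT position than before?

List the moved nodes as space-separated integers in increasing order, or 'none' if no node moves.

Answer: 1 3 5

Derivation:
Old toposort: [2, 3, 5, 1, 4, 0, 6]
Added edge 5->3
Recompute Kahn (smallest-id tiebreak):
  initial in-degrees: [4, 2, 0, 2, 2, 1, 1]
  ready (indeg=0): [2]
  pop 2: indeg[0]->3; indeg[1]->1; indeg[3]->1; indeg[4]->1; indeg[5]->0 | ready=[5] | order so far=[2]
  pop 5: indeg[0]->2; indeg[1]->0; indeg[3]->0; indeg[4]->0; indeg[6]->0 | ready=[1, 3, 4, 6] | order so far=[2, 5]
  pop 1: no out-edges | ready=[3, 4, 6] | order so far=[2, 5, 1]
  pop 3: indeg[0]->1 | ready=[4, 6] | order so far=[2, 5, 1, 3]
  pop 4: indeg[0]->0 | ready=[0, 6] | order so far=[2, 5, 1, 3, 4]
  pop 0: no out-edges | ready=[6] | order so far=[2, 5, 1, 3, 4, 0]
  pop 6: no out-edges | ready=[] | order so far=[2, 5, 1, 3, 4, 0, 6]
New canonical toposort: [2, 5, 1, 3, 4, 0, 6]
Compare positions:
  Node 0: index 5 -> 5 (same)
  Node 1: index 3 -> 2 (moved)
  Node 2: index 0 -> 0 (same)
  Node 3: index 1 -> 3 (moved)
  Node 4: index 4 -> 4 (same)
  Node 5: index 2 -> 1 (moved)
  Node 6: index 6 -> 6 (same)
Nodes that changed position: 1 3 5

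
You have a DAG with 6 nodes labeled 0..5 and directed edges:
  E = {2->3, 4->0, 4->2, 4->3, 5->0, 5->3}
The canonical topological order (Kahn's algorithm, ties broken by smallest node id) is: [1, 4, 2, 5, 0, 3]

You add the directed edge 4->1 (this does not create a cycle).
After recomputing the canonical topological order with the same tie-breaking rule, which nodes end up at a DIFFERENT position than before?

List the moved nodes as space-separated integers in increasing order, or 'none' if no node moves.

Answer: 1 4

Derivation:
Old toposort: [1, 4, 2, 5, 0, 3]
Added edge 4->1
Recompute Kahn (smallest-id tiebreak):
  initial in-degrees: [2, 1, 1, 3, 0, 0]
  ready (indeg=0): [4, 5]
  pop 4: indeg[0]->1; indeg[1]->0; indeg[2]->0; indeg[3]->2 | ready=[1, 2, 5] | order so far=[4]
  pop 1: no out-edges | ready=[2, 5] | order so far=[4, 1]
  pop 2: indeg[3]->1 | ready=[5] | order so far=[4, 1, 2]
  pop 5: indeg[0]->0; indeg[3]->0 | ready=[0, 3] | order so far=[4, 1, 2, 5]
  pop 0: no out-edges | ready=[3] | order so far=[4, 1, 2, 5, 0]
  pop 3: no out-edges | ready=[] | order so far=[4, 1, 2, 5, 0, 3]
New canonical toposort: [4, 1, 2, 5, 0, 3]
Compare positions:
  Node 0: index 4 -> 4 (same)
  Node 1: index 0 -> 1 (moved)
  Node 2: index 2 -> 2 (same)
  Node 3: index 5 -> 5 (same)
  Node 4: index 1 -> 0 (moved)
  Node 5: index 3 -> 3 (same)
Nodes that changed position: 1 4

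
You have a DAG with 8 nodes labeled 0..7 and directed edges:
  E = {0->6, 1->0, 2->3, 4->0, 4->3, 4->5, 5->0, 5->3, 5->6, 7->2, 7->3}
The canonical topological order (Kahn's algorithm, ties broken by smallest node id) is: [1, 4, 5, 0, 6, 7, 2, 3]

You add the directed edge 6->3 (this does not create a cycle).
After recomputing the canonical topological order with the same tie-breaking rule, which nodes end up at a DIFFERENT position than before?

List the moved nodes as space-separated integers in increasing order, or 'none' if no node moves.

Answer: none

Derivation:
Old toposort: [1, 4, 5, 0, 6, 7, 2, 3]
Added edge 6->3
Recompute Kahn (smallest-id tiebreak):
  initial in-degrees: [3, 0, 1, 5, 0, 1, 2, 0]
  ready (indeg=0): [1, 4, 7]
  pop 1: indeg[0]->2 | ready=[4, 7] | order so far=[1]
  pop 4: indeg[0]->1; indeg[3]->4; indeg[5]->0 | ready=[5, 7] | order so far=[1, 4]
  pop 5: indeg[0]->0; indeg[3]->3; indeg[6]->1 | ready=[0, 7] | order so far=[1, 4, 5]
  pop 0: indeg[6]->0 | ready=[6, 7] | order so far=[1, 4, 5, 0]
  pop 6: indeg[3]->2 | ready=[7] | order so far=[1, 4, 5, 0, 6]
  pop 7: indeg[2]->0; indeg[3]->1 | ready=[2] | order so far=[1, 4, 5, 0, 6, 7]
  pop 2: indeg[3]->0 | ready=[3] | order so far=[1, 4, 5, 0, 6, 7, 2]
  pop 3: no out-edges | ready=[] | order so far=[1, 4, 5, 0, 6, 7, 2, 3]
New canonical toposort: [1, 4, 5, 0, 6, 7, 2, 3]
Compare positions:
  Node 0: index 3 -> 3 (same)
  Node 1: index 0 -> 0 (same)
  Node 2: index 6 -> 6 (same)
  Node 3: index 7 -> 7 (same)
  Node 4: index 1 -> 1 (same)
  Node 5: index 2 -> 2 (same)
  Node 6: index 4 -> 4 (same)
  Node 7: index 5 -> 5 (same)
Nodes that changed position: none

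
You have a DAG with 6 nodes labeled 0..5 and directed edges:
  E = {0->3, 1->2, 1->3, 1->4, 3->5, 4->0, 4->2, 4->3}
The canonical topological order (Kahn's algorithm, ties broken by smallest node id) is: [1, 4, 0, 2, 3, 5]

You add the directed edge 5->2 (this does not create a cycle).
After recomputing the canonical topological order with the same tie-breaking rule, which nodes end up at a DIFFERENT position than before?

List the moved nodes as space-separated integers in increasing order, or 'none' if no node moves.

Answer: 2 3 5

Derivation:
Old toposort: [1, 4, 0, 2, 3, 5]
Added edge 5->2
Recompute Kahn (smallest-id tiebreak):
  initial in-degrees: [1, 0, 3, 3, 1, 1]
  ready (indeg=0): [1]
  pop 1: indeg[2]->2; indeg[3]->2; indeg[4]->0 | ready=[4] | order so far=[1]
  pop 4: indeg[0]->0; indeg[2]->1; indeg[3]->1 | ready=[0] | order so far=[1, 4]
  pop 0: indeg[3]->0 | ready=[3] | order so far=[1, 4, 0]
  pop 3: indeg[5]->0 | ready=[5] | order so far=[1, 4, 0, 3]
  pop 5: indeg[2]->0 | ready=[2] | order so far=[1, 4, 0, 3, 5]
  pop 2: no out-edges | ready=[] | order so far=[1, 4, 0, 3, 5, 2]
New canonical toposort: [1, 4, 0, 3, 5, 2]
Compare positions:
  Node 0: index 2 -> 2 (same)
  Node 1: index 0 -> 0 (same)
  Node 2: index 3 -> 5 (moved)
  Node 3: index 4 -> 3 (moved)
  Node 4: index 1 -> 1 (same)
  Node 5: index 5 -> 4 (moved)
Nodes that changed position: 2 3 5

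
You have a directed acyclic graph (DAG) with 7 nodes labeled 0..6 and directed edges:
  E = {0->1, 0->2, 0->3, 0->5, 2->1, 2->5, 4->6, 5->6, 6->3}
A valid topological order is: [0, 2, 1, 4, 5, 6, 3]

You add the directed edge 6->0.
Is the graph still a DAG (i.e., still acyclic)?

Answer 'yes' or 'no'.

Given toposort: [0, 2, 1, 4, 5, 6, 3]
Position of 6: index 5; position of 0: index 0
New edge 6->0: backward (u after v in old order)
Backward edge: old toposort is now invalid. Check if this creates a cycle.
Does 0 already reach 6? Reachable from 0: [0, 1, 2, 3, 5, 6]. YES -> cycle!
Still a DAG? no

Answer: no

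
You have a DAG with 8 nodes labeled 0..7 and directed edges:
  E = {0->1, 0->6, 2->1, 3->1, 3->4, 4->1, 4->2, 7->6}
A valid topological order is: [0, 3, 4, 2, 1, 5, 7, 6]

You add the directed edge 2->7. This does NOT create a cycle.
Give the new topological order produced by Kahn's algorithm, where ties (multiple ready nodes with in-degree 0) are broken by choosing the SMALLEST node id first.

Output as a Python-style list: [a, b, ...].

Answer: [0, 3, 4, 2, 1, 5, 7, 6]

Derivation:
Old toposort: [0, 3, 4, 2, 1, 5, 7, 6]
Added edge: 2->7
Position of 2 (3) < position of 7 (6). Old order still valid.
Run Kahn's algorithm (break ties by smallest node id):
  initial in-degrees: [0, 4, 1, 0, 1, 0, 2, 1]
  ready (indeg=0): [0, 3, 5]
  pop 0: indeg[1]->3; indeg[6]->1 | ready=[3, 5] | order so far=[0]
  pop 3: indeg[1]->2; indeg[4]->0 | ready=[4, 5] | order so far=[0, 3]
  pop 4: indeg[1]->1; indeg[2]->0 | ready=[2, 5] | order so far=[0, 3, 4]
  pop 2: indeg[1]->0; indeg[7]->0 | ready=[1, 5, 7] | order so far=[0, 3, 4, 2]
  pop 1: no out-edges | ready=[5, 7] | order so far=[0, 3, 4, 2, 1]
  pop 5: no out-edges | ready=[7] | order so far=[0, 3, 4, 2, 1, 5]
  pop 7: indeg[6]->0 | ready=[6] | order so far=[0, 3, 4, 2, 1, 5, 7]
  pop 6: no out-edges | ready=[] | order so far=[0, 3, 4, 2, 1, 5, 7, 6]
  Result: [0, 3, 4, 2, 1, 5, 7, 6]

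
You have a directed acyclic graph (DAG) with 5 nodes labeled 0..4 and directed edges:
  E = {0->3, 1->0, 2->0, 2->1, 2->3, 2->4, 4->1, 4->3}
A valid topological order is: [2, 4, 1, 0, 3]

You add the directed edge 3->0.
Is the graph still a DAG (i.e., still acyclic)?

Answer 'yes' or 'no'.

Answer: no

Derivation:
Given toposort: [2, 4, 1, 0, 3]
Position of 3: index 4; position of 0: index 3
New edge 3->0: backward (u after v in old order)
Backward edge: old toposort is now invalid. Check if this creates a cycle.
Does 0 already reach 3? Reachable from 0: [0, 3]. YES -> cycle!
Still a DAG? no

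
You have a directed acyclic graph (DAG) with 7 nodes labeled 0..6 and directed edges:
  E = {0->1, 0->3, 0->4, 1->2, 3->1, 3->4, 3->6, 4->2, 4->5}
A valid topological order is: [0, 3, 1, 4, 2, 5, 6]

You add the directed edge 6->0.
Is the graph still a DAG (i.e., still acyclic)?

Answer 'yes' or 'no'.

Given toposort: [0, 3, 1, 4, 2, 5, 6]
Position of 6: index 6; position of 0: index 0
New edge 6->0: backward (u after v in old order)
Backward edge: old toposort is now invalid. Check if this creates a cycle.
Does 0 already reach 6? Reachable from 0: [0, 1, 2, 3, 4, 5, 6]. YES -> cycle!
Still a DAG? no

Answer: no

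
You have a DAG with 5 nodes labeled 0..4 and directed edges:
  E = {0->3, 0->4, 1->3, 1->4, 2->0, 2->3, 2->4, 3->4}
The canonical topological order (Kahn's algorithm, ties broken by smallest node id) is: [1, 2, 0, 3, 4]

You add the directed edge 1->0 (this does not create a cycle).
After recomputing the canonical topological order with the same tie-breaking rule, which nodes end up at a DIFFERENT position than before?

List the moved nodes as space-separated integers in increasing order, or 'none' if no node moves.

Old toposort: [1, 2, 0, 3, 4]
Added edge 1->0
Recompute Kahn (smallest-id tiebreak):
  initial in-degrees: [2, 0, 0, 3, 4]
  ready (indeg=0): [1, 2]
  pop 1: indeg[0]->1; indeg[3]->2; indeg[4]->3 | ready=[2] | order so far=[1]
  pop 2: indeg[0]->0; indeg[3]->1; indeg[4]->2 | ready=[0] | order so far=[1, 2]
  pop 0: indeg[3]->0; indeg[4]->1 | ready=[3] | order so far=[1, 2, 0]
  pop 3: indeg[4]->0 | ready=[4] | order so far=[1, 2, 0, 3]
  pop 4: no out-edges | ready=[] | order so far=[1, 2, 0, 3, 4]
New canonical toposort: [1, 2, 0, 3, 4]
Compare positions:
  Node 0: index 2 -> 2 (same)
  Node 1: index 0 -> 0 (same)
  Node 2: index 1 -> 1 (same)
  Node 3: index 3 -> 3 (same)
  Node 4: index 4 -> 4 (same)
Nodes that changed position: none

Answer: none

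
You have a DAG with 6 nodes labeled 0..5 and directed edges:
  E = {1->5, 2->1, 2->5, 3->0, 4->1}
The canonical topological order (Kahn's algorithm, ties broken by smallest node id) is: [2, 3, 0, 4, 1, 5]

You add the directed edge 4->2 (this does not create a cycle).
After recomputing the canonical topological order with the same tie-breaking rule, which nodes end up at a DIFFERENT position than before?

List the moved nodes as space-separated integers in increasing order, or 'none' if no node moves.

Old toposort: [2, 3, 0, 4, 1, 5]
Added edge 4->2
Recompute Kahn (smallest-id tiebreak):
  initial in-degrees: [1, 2, 1, 0, 0, 2]
  ready (indeg=0): [3, 4]
  pop 3: indeg[0]->0 | ready=[0, 4] | order so far=[3]
  pop 0: no out-edges | ready=[4] | order so far=[3, 0]
  pop 4: indeg[1]->1; indeg[2]->0 | ready=[2] | order so far=[3, 0, 4]
  pop 2: indeg[1]->0; indeg[5]->1 | ready=[1] | order so far=[3, 0, 4, 2]
  pop 1: indeg[5]->0 | ready=[5] | order so far=[3, 0, 4, 2, 1]
  pop 5: no out-edges | ready=[] | order so far=[3, 0, 4, 2, 1, 5]
New canonical toposort: [3, 0, 4, 2, 1, 5]
Compare positions:
  Node 0: index 2 -> 1 (moved)
  Node 1: index 4 -> 4 (same)
  Node 2: index 0 -> 3 (moved)
  Node 3: index 1 -> 0 (moved)
  Node 4: index 3 -> 2 (moved)
  Node 5: index 5 -> 5 (same)
Nodes that changed position: 0 2 3 4

Answer: 0 2 3 4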